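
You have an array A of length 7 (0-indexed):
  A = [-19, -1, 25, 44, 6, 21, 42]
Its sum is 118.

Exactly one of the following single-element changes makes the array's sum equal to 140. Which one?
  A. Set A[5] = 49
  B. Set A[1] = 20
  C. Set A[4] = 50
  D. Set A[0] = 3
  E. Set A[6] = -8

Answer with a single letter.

Option A: A[5] 21->49, delta=28, new_sum=118+(28)=146
Option B: A[1] -1->20, delta=21, new_sum=118+(21)=139
Option C: A[4] 6->50, delta=44, new_sum=118+(44)=162
Option D: A[0] -19->3, delta=22, new_sum=118+(22)=140 <-- matches target
Option E: A[6] 42->-8, delta=-50, new_sum=118+(-50)=68

Answer: D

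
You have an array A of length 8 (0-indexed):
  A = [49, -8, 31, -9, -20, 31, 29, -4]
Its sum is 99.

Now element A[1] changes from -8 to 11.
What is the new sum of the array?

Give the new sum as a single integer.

Old value at index 1: -8
New value at index 1: 11
Delta = 11 - -8 = 19
New sum = old_sum + delta = 99 + (19) = 118

Answer: 118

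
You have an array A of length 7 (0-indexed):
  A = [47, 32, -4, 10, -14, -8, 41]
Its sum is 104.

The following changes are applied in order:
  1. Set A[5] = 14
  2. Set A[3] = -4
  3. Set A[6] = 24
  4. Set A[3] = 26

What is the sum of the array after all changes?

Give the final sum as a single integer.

Initial sum: 104
Change 1: A[5] -8 -> 14, delta = 22, sum = 126
Change 2: A[3] 10 -> -4, delta = -14, sum = 112
Change 3: A[6] 41 -> 24, delta = -17, sum = 95
Change 4: A[3] -4 -> 26, delta = 30, sum = 125

Answer: 125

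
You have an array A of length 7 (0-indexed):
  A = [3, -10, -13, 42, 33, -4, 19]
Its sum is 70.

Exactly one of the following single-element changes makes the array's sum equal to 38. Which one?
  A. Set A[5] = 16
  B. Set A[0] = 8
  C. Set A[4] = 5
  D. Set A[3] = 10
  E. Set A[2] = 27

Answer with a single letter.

Option A: A[5] -4->16, delta=20, new_sum=70+(20)=90
Option B: A[0] 3->8, delta=5, new_sum=70+(5)=75
Option C: A[4] 33->5, delta=-28, new_sum=70+(-28)=42
Option D: A[3] 42->10, delta=-32, new_sum=70+(-32)=38 <-- matches target
Option E: A[2] -13->27, delta=40, new_sum=70+(40)=110

Answer: D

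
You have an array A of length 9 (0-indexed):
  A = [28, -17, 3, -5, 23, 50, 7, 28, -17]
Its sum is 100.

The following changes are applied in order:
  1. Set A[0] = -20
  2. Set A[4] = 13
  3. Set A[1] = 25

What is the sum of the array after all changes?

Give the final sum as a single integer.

Initial sum: 100
Change 1: A[0] 28 -> -20, delta = -48, sum = 52
Change 2: A[4] 23 -> 13, delta = -10, sum = 42
Change 3: A[1] -17 -> 25, delta = 42, sum = 84

Answer: 84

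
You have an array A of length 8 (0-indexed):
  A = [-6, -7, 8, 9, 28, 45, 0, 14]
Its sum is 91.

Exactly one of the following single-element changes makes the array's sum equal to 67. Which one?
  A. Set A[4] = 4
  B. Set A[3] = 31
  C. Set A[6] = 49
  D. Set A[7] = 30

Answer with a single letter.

Option A: A[4] 28->4, delta=-24, new_sum=91+(-24)=67 <-- matches target
Option B: A[3] 9->31, delta=22, new_sum=91+(22)=113
Option C: A[6] 0->49, delta=49, new_sum=91+(49)=140
Option D: A[7] 14->30, delta=16, new_sum=91+(16)=107

Answer: A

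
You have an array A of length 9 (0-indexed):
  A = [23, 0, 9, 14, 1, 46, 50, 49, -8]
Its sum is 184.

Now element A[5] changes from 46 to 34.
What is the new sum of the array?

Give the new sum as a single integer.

Old value at index 5: 46
New value at index 5: 34
Delta = 34 - 46 = -12
New sum = old_sum + delta = 184 + (-12) = 172

Answer: 172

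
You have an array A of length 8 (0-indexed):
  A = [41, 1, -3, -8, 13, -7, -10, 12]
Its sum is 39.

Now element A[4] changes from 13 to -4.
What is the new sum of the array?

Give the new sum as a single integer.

Old value at index 4: 13
New value at index 4: -4
Delta = -4 - 13 = -17
New sum = old_sum + delta = 39 + (-17) = 22

Answer: 22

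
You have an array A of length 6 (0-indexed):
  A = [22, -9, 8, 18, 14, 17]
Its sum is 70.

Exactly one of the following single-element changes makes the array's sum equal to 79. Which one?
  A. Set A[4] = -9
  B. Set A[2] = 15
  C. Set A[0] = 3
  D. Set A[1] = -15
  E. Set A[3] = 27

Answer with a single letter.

Answer: E

Derivation:
Option A: A[4] 14->-9, delta=-23, new_sum=70+(-23)=47
Option B: A[2] 8->15, delta=7, new_sum=70+(7)=77
Option C: A[0] 22->3, delta=-19, new_sum=70+(-19)=51
Option D: A[1] -9->-15, delta=-6, new_sum=70+(-6)=64
Option E: A[3] 18->27, delta=9, new_sum=70+(9)=79 <-- matches target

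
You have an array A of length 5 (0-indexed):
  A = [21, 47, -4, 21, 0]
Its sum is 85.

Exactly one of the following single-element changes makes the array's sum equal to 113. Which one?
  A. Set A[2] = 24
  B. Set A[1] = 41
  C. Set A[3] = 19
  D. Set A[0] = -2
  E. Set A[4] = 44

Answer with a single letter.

Option A: A[2] -4->24, delta=28, new_sum=85+(28)=113 <-- matches target
Option B: A[1] 47->41, delta=-6, new_sum=85+(-6)=79
Option C: A[3] 21->19, delta=-2, new_sum=85+(-2)=83
Option D: A[0] 21->-2, delta=-23, new_sum=85+(-23)=62
Option E: A[4] 0->44, delta=44, new_sum=85+(44)=129

Answer: A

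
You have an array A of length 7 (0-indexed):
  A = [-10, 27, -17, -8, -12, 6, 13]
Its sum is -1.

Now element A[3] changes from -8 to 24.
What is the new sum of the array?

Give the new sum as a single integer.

Old value at index 3: -8
New value at index 3: 24
Delta = 24 - -8 = 32
New sum = old_sum + delta = -1 + (32) = 31

Answer: 31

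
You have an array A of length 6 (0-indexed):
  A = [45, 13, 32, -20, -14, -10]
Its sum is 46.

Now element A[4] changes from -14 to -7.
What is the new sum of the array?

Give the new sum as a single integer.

Answer: 53

Derivation:
Old value at index 4: -14
New value at index 4: -7
Delta = -7 - -14 = 7
New sum = old_sum + delta = 46 + (7) = 53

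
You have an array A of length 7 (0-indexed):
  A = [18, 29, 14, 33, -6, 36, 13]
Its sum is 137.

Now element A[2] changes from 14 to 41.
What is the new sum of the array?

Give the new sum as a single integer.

Answer: 164

Derivation:
Old value at index 2: 14
New value at index 2: 41
Delta = 41 - 14 = 27
New sum = old_sum + delta = 137 + (27) = 164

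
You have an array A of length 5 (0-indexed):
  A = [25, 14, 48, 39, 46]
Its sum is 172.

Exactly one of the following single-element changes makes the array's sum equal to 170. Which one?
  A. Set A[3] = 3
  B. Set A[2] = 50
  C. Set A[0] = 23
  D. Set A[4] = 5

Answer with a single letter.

Answer: C

Derivation:
Option A: A[3] 39->3, delta=-36, new_sum=172+(-36)=136
Option B: A[2] 48->50, delta=2, new_sum=172+(2)=174
Option C: A[0] 25->23, delta=-2, new_sum=172+(-2)=170 <-- matches target
Option D: A[4] 46->5, delta=-41, new_sum=172+(-41)=131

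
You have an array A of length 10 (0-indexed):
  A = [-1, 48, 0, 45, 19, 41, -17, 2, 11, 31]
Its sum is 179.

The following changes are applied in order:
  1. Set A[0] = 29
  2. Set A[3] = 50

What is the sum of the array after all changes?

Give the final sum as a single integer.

Initial sum: 179
Change 1: A[0] -1 -> 29, delta = 30, sum = 209
Change 2: A[3] 45 -> 50, delta = 5, sum = 214

Answer: 214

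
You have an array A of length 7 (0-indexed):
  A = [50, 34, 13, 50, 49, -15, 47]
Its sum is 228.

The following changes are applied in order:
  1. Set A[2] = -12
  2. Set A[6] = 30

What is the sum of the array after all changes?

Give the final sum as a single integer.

Answer: 186

Derivation:
Initial sum: 228
Change 1: A[2] 13 -> -12, delta = -25, sum = 203
Change 2: A[6] 47 -> 30, delta = -17, sum = 186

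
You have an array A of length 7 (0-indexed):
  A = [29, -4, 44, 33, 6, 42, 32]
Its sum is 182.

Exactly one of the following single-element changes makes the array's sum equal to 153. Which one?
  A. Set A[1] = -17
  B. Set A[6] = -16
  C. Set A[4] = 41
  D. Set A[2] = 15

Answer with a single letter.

Option A: A[1] -4->-17, delta=-13, new_sum=182+(-13)=169
Option B: A[6] 32->-16, delta=-48, new_sum=182+(-48)=134
Option C: A[4] 6->41, delta=35, new_sum=182+(35)=217
Option D: A[2] 44->15, delta=-29, new_sum=182+(-29)=153 <-- matches target

Answer: D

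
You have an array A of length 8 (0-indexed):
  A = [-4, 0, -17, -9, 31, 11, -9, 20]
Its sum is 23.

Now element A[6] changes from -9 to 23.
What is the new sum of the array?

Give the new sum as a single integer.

Answer: 55

Derivation:
Old value at index 6: -9
New value at index 6: 23
Delta = 23 - -9 = 32
New sum = old_sum + delta = 23 + (32) = 55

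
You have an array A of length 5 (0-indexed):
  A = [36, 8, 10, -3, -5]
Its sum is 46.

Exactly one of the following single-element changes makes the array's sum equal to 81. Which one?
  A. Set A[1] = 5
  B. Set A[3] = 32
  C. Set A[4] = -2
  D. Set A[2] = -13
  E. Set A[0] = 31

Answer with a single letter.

Option A: A[1] 8->5, delta=-3, new_sum=46+(-3)=43
Option B: A[3] -3->32, delta=35, new_sum=46+(35)=81 <-- matches target
Option C: A[4] -5->-2, delta=3, new_sum=46+(3)=49
Option D: A[2] 10->-13, delta=-23, new_sum=46+(-23)=23
Option E: A[0] 36->31, delta=-5, new_sum=46+(-5)=41

Answer: B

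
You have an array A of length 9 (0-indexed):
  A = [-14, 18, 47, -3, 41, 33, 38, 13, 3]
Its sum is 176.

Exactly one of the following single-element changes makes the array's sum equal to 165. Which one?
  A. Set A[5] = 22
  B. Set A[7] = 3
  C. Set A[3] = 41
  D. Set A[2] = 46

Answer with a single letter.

Answer: A

Derivation:
Option A: A[5] 33->22, delta=-11, new_sum=176+(-11)=165 <-- matches target
Option B: A[7] 13->3, delta=-10, new_sum=176+(-10)=166
Option C: A[3] -3->41, delta=44, new_sum=176+(44)=220
Option D: A[2] 47->46, delta=-1, new_sum=176+(-1)=175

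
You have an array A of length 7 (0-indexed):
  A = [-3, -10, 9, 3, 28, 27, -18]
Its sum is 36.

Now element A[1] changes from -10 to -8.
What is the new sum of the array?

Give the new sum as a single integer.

Answer: 38

Derivation:
Old value at index 1: -10
New value at index 1: -8
Delta = -8 - -10 = 2
New sum = old_sum + delta = 36 + (2) = 38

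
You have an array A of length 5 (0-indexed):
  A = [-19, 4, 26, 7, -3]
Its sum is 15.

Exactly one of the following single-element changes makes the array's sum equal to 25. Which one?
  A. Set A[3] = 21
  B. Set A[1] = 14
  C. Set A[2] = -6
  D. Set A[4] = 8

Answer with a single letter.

Answer: B

Derivation:
Option A: A[3] 7->21, delta=14, new_sum=15+(14)=29
Option B: A[1] 4->14, delta=10, new_sum=15+(10)=25 <-- matches target
Option C: A[2] 26->-6, delta=-32, new_sum=15+(-32)=-17
Option D: A[4] -3->8, delta=11, new_sum=15+(11)=26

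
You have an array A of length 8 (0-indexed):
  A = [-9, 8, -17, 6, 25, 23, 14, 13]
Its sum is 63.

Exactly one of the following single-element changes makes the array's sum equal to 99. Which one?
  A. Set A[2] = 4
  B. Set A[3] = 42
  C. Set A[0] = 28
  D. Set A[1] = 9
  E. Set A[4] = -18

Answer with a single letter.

Option A: A[2] -17->4, delta=21, new_sum=63+(21)=84
Option B: A[3] 6->42, delta=36, new_sum=63+(36)=99 <-- matches target
Option C: A[0] -9->28, delta=37, new_sum=63+(37)=100
Option D: A[1] 8->9, delta=1, new_sum=63+(1)=64
Option E: A[4] 25->-18, delta=-43, new_sum=63+(-43)=20

Answer: B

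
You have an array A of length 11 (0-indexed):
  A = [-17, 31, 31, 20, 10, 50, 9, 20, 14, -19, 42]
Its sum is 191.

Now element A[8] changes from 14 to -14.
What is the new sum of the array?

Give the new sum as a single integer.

Old value at index 8: 14
New value at index 8: -14
Delta = -14 - 14 = -28
New sum = old_sum + delta = 191 + (-28) = 163

Answer: 163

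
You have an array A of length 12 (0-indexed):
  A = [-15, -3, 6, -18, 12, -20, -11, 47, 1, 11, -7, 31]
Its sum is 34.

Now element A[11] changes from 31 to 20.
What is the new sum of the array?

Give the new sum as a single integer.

Answer: 23

Derivation:
Old value at index 11: 31
New value at index 11: 20
Delta = 20 - 31 = -11
New sum = old_sum + delta = 34 + (-11) = 23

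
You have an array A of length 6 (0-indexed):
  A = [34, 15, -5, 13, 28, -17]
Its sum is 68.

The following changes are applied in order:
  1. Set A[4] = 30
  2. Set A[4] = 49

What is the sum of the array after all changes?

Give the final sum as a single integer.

Answer: 89

Derivation:
Initial sum: 68
Change 1: A[4] 28 -> 30, delta = 2, sum = 70
Change 2: A[4] 30 -> 49, delta = 19, sum = 89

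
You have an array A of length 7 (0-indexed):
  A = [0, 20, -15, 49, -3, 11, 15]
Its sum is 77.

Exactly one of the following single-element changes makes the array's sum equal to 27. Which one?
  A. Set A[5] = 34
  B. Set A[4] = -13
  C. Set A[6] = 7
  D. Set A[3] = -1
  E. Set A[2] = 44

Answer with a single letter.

Answer: D

Derivation:
Option A: A[5] 11->34, delta=23, new_sum=77+(23)=100
Option B: A[4] -3->-13, delta=-10, new_sum=77+(-10)=67
Option C: A[6] 15->7, delta=-8, new_sum=77+(-8)=69
Option D: A[3] 49->-1, delta=-50, new_sum=77+(-50)=27 <-- matches target
Option E: A[2] -15->44, delta=59, new_sum=77+(59)=136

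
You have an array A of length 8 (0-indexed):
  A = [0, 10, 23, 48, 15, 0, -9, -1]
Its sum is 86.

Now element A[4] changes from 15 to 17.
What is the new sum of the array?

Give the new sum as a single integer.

Answer: 88

Derivation:
Old value at index 4: 15
New value at index 4: 17
Delta = 17 - 15 = 2
New sum = old_sum + delta = 86 + (2) = 88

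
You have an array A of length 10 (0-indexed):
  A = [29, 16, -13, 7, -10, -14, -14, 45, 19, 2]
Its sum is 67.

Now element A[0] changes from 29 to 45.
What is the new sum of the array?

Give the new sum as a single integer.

Answer: 83

Derivation:
Old value at index 0: 29
New value at index 0: 45
Delta = 45 - 29 = 16
New sum = old_sum + delta = 67 + (16) = 83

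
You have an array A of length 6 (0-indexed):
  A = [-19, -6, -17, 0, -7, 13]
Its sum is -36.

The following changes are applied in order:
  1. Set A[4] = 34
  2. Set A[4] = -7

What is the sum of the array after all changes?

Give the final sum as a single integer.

Initial sum: -36
Change 1: A[4] -7 -> 34, delta = 41, sum = 5
Change 2: A[4] 34 -> -7, delta = -41, sum = -36

Answer: -36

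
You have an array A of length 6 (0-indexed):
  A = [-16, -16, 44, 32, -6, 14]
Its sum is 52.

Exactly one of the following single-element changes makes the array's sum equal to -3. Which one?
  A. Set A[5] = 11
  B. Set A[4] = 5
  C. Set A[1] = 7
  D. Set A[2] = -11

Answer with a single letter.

Answer: D

Derivation:
Option A: A[5] 14->11, delta=-3, new_sum=52+(-3)=49
Option B: A[4] -6->5, delta=11, new_sum=52+(11)=63
Option C: A[1] -16->7, delta=23, new_sum=52+(23)=75
Option D: A[2] 44->-11, delta=-55, new_sum=52+(-55)=-3 <-- matches target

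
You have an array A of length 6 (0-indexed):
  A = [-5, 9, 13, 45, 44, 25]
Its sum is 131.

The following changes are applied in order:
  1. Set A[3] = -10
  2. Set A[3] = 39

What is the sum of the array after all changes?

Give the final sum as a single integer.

Answer: 125

Derivation:
Initial sum: 131
Change 1: A[3] 45 -> -10, delta = -55, sum = 76
Change 2: A[3] -10 -> 39, delta = 49, sum = 125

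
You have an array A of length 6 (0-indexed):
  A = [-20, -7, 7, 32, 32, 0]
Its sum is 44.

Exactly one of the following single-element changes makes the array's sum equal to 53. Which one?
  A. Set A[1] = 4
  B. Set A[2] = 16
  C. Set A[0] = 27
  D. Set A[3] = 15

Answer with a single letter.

Answer: B

Derivation:
Option A: A[1] -7->4, delta=11, new_sum=44+(11)=55
Option B: A[2] 7->16, delta=9, new_sum=44+(9)=53 <-- matches target
Option C: A[0] -20->27, delta=47, new_sum=44+(47)=91
Option D: A[3] 32->15, delta=-17, new_sum=44+(-17)=27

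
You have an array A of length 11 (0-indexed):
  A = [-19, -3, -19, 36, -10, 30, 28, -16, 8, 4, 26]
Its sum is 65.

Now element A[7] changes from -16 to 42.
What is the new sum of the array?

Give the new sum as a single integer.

Answer: 123

Derivation:
Old value at index 7: -16
New value at index 7: 42
Delta = 42 - -16 = 58
New sum = old_sum + delta = 65 + (58) = 123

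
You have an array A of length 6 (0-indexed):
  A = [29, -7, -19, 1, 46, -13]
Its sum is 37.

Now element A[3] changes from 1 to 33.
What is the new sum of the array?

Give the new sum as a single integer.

Old value at index 3: 1
New value at index 3: 33
Delta = 33 - 1 = 32
New sum = old_sum + delta = 37 + (32) = 69

Answer: 69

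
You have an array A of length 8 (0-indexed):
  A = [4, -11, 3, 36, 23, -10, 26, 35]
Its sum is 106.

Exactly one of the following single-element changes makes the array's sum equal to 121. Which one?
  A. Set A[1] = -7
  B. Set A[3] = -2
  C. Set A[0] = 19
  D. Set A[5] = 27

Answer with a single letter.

Answer: C

Derivation:
Option A: A[1] -11->-7, delta=4, new_sum=106+(4)=110
Option B: A[3] 36->-2, delta=-38, new_sum=106+(-38)=68
Option C: A[0] 4->19, delta=15, new_sum=106+(15)=121 <-- matches target
Option D: A[5] -10->27, delta=37, new_sum=106+(37)=143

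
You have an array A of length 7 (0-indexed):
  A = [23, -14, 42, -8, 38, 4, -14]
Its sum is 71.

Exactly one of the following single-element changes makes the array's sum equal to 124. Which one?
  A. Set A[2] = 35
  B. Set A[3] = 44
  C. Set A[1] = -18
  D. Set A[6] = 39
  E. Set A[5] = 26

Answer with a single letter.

Option A: A[2] 42->35, delta=-7, new_sum=71+(-7)=64
Option B: A[3] -8->44, delta=52, new_sum=71+(52)=123
Option C: A[1] -14->-18, delta=-4, new_sum=71+(-4)=67
Option D: A[6] -14->39, delta=53, new_sum=71+(53)=124 <-- matches target
Option E: A[5] 4->26, delta=22, new_sum=71+(22)=93

Answer: D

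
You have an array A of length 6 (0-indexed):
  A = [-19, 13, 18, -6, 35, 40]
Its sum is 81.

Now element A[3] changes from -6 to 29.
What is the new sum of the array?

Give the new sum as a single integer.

Answer: 116

Derivation:
Old value at index 3: -6
New value at index 3: 29
Delta = 29 - -6 = 35
New sum = old_sum + delta = 81 + (35) = 116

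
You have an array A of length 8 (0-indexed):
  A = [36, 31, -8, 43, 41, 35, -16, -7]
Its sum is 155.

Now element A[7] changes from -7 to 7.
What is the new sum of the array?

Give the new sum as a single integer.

Answer: 169

Derivation:
Old value at index 7: -7
New value at index 7: 7
Delta = 7 - -7 = 14
New sum = old_sum + delta = 155 + (14) = 169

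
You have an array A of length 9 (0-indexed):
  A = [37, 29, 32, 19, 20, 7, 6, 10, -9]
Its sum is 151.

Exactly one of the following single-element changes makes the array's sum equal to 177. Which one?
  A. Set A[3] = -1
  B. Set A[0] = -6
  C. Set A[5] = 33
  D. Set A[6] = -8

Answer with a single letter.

Option A: A[3] 19->-1, delta=-20, new_sum=151+(-20)=131
Option B: A[0] 37->-6, delta=-43, new_sum=151+(-43)=108
Option C: A[5] 7->33, delta=26, new_sum=151+(26)=177 <-- matches target
Option D: A[6] 6->-8, delta=-14, new_sum=151+(-14)=137

Answer: C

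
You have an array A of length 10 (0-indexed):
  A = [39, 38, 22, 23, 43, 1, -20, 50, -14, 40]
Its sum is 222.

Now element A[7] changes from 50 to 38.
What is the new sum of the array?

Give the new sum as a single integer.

Old value at index 7: 50
New value at index 7: 38
Delta = 38 - 50 = -12
New sum = old_sum + delta = 222 + (-12) = 210

Answer: 210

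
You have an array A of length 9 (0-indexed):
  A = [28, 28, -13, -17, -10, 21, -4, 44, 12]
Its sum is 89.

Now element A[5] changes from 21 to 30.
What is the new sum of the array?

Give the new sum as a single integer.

Answer: 98

Derivation:
Old value at index 5: 21
New value at index 5: 30
Delta = 30 - 21 = 9
New sum = old_sum + delta = 89 + (9) = 98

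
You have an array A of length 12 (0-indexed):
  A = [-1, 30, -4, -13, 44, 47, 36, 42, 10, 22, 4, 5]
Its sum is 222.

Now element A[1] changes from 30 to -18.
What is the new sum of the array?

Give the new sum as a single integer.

Old value at index 1: 30
New value at index 1: -18
Delta = -18 - 30 = -48
New sum = old_sum + delta = 222 + (-48) = 174

Answer: 174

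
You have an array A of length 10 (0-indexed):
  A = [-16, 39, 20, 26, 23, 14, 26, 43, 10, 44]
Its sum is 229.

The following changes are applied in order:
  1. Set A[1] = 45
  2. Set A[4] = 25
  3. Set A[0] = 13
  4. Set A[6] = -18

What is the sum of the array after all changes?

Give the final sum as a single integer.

Answer: 222

Derivation:
Initial sum: 229
Change 1: A[1] 39 -> 45, delta = 6, sum = 235
Change 2: A[4] 23 -> 25, delta = 2, sum = 237
Change 3: A[0] -16 -> 13, delta = 29, sum = 266
Change 4: A[6] 26 -> -18, delta = -44, sum = 222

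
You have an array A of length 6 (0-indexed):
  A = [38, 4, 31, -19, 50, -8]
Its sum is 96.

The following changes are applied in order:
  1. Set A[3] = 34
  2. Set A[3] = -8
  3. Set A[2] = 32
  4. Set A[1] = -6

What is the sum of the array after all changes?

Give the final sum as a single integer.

Initial sum: 96
Change 1: A[3] -19 -> 34, delta = 53, sum = 149
Change 2: A[3] 34 -> -8, delta = -42, sum = 107
Change 3: A[2] 31 -> 32, delta = 1, sum = 108
Change 4: A[1] 4 -> -6, delta = -10, sum = 98

Answer: 98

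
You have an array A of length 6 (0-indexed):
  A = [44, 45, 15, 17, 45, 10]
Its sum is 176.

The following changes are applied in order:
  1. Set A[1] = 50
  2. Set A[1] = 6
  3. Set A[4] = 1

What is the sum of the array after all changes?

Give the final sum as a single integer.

Answer: 93

Derivation:
Initial sum: 176
Change 1: A[1] 45 -> 50, delta = 5, sum = 181
Change 2: A[1] 50 -> 6, delta = -44, sum = 137
Change 3: A[4] 45 -> 1, delta = -44, sum = 93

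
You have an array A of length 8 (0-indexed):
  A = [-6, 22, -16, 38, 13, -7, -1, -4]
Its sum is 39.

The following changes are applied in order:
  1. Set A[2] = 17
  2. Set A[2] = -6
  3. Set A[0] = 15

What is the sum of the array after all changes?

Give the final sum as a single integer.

Answer: 70

Derivation:
Initial sum: 39
Change 1: A[2] -16 -> 17, delta = 33, sum = 72
Change 2: A[2] 17 -> -6, delta = -23, sum = 49
Change 3: A[0] -6 -> 15, delta = 21, sum = 70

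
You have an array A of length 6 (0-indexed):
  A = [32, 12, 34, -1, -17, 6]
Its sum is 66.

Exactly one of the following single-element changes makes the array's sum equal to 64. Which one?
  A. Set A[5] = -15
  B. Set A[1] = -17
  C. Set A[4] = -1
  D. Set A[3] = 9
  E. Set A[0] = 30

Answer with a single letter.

Option A: A[5] 6->-15, delta=-21, new_sum=66+(-21)=45
Option B: A[1] 12->-17, delta=-29, new_sum=66+(-29)=37
Option C: A[4] -17->-1, delta=16, new_sum=66+(16)=82
Option D: A[3] -1->9, delta=10, new_sum=66+(10)=76
Option E: A[0] 32->30, delta=-2, new_sum=66+(-2)=64 <-- matches target

Answer: E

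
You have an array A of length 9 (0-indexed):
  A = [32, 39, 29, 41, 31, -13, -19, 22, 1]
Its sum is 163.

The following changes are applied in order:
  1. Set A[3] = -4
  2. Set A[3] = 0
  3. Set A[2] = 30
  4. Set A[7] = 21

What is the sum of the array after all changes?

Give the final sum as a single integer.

Initial sum: 163
Change 1: A[3] 41 -> -4, delta = -45, sum = 118
Change 2: A[3] -4 -> 0, delta = 4, sum = 122
Change 3: A[2] 29 -> 30, delta = 1, sum = 123
Change 4: A[7] 22 -> 21, delta = -1, sum = 122

Answer: 122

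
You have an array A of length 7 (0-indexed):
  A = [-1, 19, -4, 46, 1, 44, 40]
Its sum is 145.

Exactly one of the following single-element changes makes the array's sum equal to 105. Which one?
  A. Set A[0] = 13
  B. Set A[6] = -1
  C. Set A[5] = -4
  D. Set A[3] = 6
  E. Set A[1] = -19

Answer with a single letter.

Option A: A[0] -1->13, delta=14, new_sum=145+(14)=159
Option B: A[6] 40->-1, delta=-41, new_sum=145+(-41)=104
Option C: A[5] 44->-4, delta=-48, new_sum=145+(-48)=97
Option D: A[3] 46->6, delta=-40, new_sum=145+(-40)=105 <-- matches target
Option E: A[1] 19->-19, delta=-38, new_sum=145+(-38)=107

Answer: D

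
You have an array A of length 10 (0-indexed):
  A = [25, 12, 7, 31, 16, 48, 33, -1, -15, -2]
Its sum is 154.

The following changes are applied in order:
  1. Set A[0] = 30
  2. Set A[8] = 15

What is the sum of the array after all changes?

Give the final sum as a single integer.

Answer: 189

Derivation:
Initial sum: 154
Change 1: A[0] 25 -> 30, delta = 5, sum = 159
Change 2: A[8] -15 -> 15, delta = 30, sum = 189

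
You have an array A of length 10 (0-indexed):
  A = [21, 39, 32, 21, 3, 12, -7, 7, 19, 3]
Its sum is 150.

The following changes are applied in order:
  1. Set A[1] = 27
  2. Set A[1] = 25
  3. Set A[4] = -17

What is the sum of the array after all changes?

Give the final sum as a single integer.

Initial sum: 150
Change 1: A[1] 39 -> 27, delta = -12, sum = 138
Change 2: A[1] 27 -> 25, delta = -2, sum = 136
Change 3: A[4] 3 -> -17, delta = -20, sum = 116

Answer: 116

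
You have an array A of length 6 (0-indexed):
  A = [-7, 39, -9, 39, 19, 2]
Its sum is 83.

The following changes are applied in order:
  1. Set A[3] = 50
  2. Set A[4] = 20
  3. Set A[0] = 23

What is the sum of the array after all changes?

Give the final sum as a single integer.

Answer: 125

Derivation:
Initial sum: 83
Change 1: A[3] 39 -> 50, delta = 11, sum = 94
Change 2: A[4] 19 -> 20, delta = 1, sum = 95
Change 3: A[0] -7 -> 23, delta = 30, sum = 125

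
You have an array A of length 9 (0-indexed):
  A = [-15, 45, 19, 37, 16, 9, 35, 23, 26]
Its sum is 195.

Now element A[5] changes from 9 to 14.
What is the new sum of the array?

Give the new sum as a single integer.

Answer: 200

Derivation:
Old value at index 5: 9
New value at index 5: 14
Delta = 14 - 9 = 5
New sum = old_sum + delta = 195 + (5) = 200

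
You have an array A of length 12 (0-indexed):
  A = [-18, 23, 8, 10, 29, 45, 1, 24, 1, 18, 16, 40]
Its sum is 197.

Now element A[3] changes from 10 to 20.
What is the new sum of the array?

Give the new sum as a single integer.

Answer: 207

Derivation:
Old value at index 3: 10
New value at index 3: 20
Delta = 20 - 10 = 10
New sum = old_sum + delta = 197 + (10) = 207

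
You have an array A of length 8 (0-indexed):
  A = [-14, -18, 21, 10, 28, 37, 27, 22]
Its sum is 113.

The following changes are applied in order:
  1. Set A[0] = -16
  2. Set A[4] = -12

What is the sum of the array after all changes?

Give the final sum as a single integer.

Initial sum: 113
Change 1: A[0] -14 -> -16, delta = -2, sum = 111
Change 2: A[4] 28 -> -12, delta = -40, sum = 71

Answer: 71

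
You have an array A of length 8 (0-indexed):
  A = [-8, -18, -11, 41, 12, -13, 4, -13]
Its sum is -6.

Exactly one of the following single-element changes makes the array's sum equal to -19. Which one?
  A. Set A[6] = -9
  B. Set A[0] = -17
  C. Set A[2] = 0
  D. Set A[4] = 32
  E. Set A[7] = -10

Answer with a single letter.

Answer: A

Derivation:
Option A: A[6] 4->-9, delta=-13, new_sum=-6+(-13)=-19 <-- matches target
Option B: A[0] -8->-17, delta=-9, new_sum=-6+(-9)=-15
Option C: A[2] -11->0, delta=11, new_sum=-6+(11)=5
Option D: A[4] 12->32, delta=20, new_sum=-6+(20)=14
Option E: A[7] -13->-10, delta=3, new_sum=-6+(3)=-3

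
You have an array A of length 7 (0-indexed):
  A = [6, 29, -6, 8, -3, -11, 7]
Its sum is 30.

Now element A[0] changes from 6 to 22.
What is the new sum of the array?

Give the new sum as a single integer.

Answer: 46

Derivation:
Old value at index 0: 6
New value at index 0: 22
Delta = 22 - 6 = 16
New sum = old_sum + delta = 30 + (16) = 46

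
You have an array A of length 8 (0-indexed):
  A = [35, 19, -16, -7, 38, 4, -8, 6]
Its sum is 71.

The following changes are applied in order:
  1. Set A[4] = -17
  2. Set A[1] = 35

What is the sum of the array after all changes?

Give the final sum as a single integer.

Initial sum: 71
Change 1: A[4] 38 -> -17, delta = -55, sum = 16
Change 2: A[1] 19 -> 35, delta = 16, sum = 32

Answer: 32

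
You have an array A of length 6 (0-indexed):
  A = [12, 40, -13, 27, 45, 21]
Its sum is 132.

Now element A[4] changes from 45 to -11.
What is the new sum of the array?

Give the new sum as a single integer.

Answer: 76

Derivation:
Old value at index 4: 45
New value at index 4: -11
Delta = -11 - 45 = -56
New sum = old_sum + delta = 132 + (-56) = 76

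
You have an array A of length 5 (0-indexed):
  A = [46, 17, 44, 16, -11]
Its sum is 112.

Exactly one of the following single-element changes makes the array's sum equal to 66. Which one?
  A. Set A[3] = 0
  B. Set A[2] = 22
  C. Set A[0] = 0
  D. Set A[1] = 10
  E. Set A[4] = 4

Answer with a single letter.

Answer: C

Derivation:
Option A: A[3] 16->0, delta=-16, new_sum=112+(-16)=96
Option B: A[2] 44->22, delta=-22, new_sum=112+(-22)=90
Option C: A[0] 46->0, delta=-46, new_sum=112+(-46)=66 <-- matches target
Option D: A[1] 17->10, delta=-7, new_sum=112+(-7)=105
Option E: A[4] -11->4, delta=15, new_sum=112+(15)=127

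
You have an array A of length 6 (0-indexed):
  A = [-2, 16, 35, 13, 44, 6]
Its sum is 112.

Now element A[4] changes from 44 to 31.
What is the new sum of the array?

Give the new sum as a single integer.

Old value at index 4: 44
New value at index 4: 31
Delta = 31 - 44 = -13
New sum = old_sum + delta = 112 + (-13) = 99

Answer: 99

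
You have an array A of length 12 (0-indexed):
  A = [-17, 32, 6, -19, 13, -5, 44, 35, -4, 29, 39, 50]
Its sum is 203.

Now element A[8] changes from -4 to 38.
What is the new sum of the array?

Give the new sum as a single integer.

Old value at index 8: -4
New value at index 8: 38
Delta = 38 - -4 = 42
New sum = old_sum + delta = 203 + (42) = 245

Answer: 245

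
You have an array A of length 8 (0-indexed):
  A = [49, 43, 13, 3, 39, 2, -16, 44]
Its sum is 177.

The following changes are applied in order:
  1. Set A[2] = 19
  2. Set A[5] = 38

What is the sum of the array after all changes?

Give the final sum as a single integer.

Answer: 219

Derivation:
Initial sum: 177
Change 1: A[2] 13 -> 19, delta = 6, sum = 183
Change 2: A[5] 2 -> 38, delta = 36, sum = 219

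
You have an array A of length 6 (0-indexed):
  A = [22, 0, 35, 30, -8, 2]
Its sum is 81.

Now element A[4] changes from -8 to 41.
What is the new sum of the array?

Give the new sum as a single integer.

Old value at index 4: -8
New value at index 4: 41
Delta = 41 - -8 = 49
New sum = old_sum + delta = 81 + (49) = 130

Answer: 130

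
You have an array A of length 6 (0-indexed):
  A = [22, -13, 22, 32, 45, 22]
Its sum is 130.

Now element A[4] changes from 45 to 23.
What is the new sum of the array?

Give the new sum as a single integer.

Answer: 108

Derivation:
Old value at index 4: 45
New value at index 4: 23
Delta = 23 - 45 = -22
New sum = old_sum + delta = 130 + (-22) = 108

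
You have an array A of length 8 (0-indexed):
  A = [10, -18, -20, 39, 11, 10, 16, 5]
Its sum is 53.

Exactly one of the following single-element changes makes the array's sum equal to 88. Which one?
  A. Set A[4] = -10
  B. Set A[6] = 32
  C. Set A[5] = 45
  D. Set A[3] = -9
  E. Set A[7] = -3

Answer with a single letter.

Answer: C

Derivation:
Option A: A[4] 11->-10, delta=-21, new_sum=53+(-21)=32
Option B: A[6] 16->32, delta=16, new_sum=53+(16)=69
Option C: A[5] 10->45, delta=35, new_sum=53+(35)=88 <-- matches target
Option D: A[3] 39->-9, delta=-48, new_sum=53+(-48)=5
Option E: A[7] 5->-3, delta=-8, new_sum=53+(-8)=45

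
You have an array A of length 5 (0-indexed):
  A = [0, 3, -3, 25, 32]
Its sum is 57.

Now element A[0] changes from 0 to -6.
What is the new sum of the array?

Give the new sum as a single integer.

Old value at index 0: 0
New value at index 0: -6
Delta = -6 - 0 = -6
New sum = old_sum + delta = 57 + (-6) = 51

Answer: 51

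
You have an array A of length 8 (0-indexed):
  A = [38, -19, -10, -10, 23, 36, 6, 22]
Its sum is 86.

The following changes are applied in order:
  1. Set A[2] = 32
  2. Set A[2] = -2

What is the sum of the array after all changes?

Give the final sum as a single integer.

Answer: 94

Derivation:
Initial sum: 86
Change 1: A[2] -10 -> 32, delta = 42, sum = 128
Change 2: A[2] 32 -> -2, delta = -34, sum = 94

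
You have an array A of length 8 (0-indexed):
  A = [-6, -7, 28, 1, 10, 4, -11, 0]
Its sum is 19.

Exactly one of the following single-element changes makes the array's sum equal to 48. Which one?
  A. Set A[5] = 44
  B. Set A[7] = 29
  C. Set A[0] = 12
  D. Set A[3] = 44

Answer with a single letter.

Answer: B

Derivation:
Option A: A[5] 4->44, delta=40, new_sum=19+(40)=59
Option B: A[7] 0->29, delta=29, new_sum=19+(29)=48 <-- matches target
Option C: A[0] -6->12, delta=18, new_sum=19+(18)=37
Option D: A[3] 1->44, delta=43, new_sum=19+(43)=62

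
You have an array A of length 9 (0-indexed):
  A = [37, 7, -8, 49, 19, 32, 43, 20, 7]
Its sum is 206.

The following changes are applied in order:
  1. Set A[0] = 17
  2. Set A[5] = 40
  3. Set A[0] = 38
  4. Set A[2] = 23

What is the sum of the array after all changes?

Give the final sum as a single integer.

Answer: 246

Derivation:
Initial sum: 206
Change 1: A[0] 37 -> 17, delta = -20, sum = 186
Change 2: A[5] 32 -> 40, delta = 8, sum = 194
Change 3: A[0] 17 -> 38, delta = 21, sum = 215
Change 4: A[2] -8 -> 23, delta = 31, sum = 246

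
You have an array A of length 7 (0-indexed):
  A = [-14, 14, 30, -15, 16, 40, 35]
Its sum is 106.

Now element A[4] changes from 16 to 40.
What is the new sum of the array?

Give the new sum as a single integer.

Answer: 130

Derivation:
Old value at index 4: 16
New value at index 4: 40
Delta = 40 - 16 = 24
New sum = old_sum + delta = 106 + (24) = 130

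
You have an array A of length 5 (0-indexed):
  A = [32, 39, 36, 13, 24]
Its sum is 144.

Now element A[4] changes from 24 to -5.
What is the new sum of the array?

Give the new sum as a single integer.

Old value at index 4: 24
New value at index 4: -5
Delta = -5 - 24 = -29
New sum = old_sum + delta = 144 + (-29) = 115

Answer: 115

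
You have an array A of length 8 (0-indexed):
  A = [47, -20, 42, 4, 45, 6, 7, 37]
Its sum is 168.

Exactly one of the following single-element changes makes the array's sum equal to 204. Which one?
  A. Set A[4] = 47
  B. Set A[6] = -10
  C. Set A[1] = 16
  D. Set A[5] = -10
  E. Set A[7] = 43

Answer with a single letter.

Answer: C

Derivation:
Option A: A[4] 45->47, delta=2, new_sum=168+(2)=170
Option B: A[6] 7->-10, delta=-17, new_sum=168+(-17)=151
Option C: A[1] -20->16, delta=36, new_sum=168+(36)=204 <-- matches target
Option D: A[5] 6->-10, delta=-16, new_sum=168+(-16)=152
Option E: A[7] 37->43, delta=6, new_sum=168+(6)=174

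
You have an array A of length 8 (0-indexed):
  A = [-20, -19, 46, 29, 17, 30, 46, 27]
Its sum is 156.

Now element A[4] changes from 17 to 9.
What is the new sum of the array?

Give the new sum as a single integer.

Old value at index 4: 17
New value at index 4: 9
Delta = 9 - 17 = -8
New sum = old_sum + delta = 156 + (-8) = 148

Answer: 148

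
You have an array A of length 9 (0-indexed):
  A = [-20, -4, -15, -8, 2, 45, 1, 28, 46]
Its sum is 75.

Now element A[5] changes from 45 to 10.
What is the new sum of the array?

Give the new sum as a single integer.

Answer: 40

Derivation:
Old value at index 5: 45
New value at index 5: 10
Delta = 10 - 45 = -35
New sum = old_sum + delta = 75 + (-35) = 40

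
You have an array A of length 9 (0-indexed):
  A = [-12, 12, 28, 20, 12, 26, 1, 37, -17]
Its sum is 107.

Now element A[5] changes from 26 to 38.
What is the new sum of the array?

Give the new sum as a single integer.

Old value at index 5: 26
New value at index 5: 38
Delta = 38 - 26 = 12
New sum = old_sum + delta = 107 + (12) = 119

Answer: 119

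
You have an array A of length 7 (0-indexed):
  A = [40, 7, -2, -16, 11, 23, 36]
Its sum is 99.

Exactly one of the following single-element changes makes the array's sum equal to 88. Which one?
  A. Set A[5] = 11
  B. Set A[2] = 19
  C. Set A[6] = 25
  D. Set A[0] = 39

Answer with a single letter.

Option A: A[5] 23->11, delta=-12, new_sum=99+(-12)=87
Option B: A[2] -2->19, delta=21, new_sum=99+(21)=120
Option C: A[6] 36->25, delta=-11, new_sum=99+(-11)=88 <-- matches target
Option D: A[0] 40->39, delta=-1, new_sum=99+(-1)=98

Answer: C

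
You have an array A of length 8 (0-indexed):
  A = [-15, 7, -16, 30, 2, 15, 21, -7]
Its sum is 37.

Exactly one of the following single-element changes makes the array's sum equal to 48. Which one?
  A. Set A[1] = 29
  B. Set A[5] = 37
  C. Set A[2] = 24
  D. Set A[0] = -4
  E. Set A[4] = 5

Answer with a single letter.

Option A: A[1] 7->29, delta=22, new_sum=37+(22)=59
Option B: A[5] 15->37, delta=22, new_sum=37+(22)=59
Option C: A[2] -16->24, delta=40, new_sum=37+(40)=77
Option D: A[0] -15->-4, delta=11, new_sum=37+(11)=48 <-- matches target
Option E: A[4] 2->5, delta=3, new_sum=37+(3)=40

Answer: D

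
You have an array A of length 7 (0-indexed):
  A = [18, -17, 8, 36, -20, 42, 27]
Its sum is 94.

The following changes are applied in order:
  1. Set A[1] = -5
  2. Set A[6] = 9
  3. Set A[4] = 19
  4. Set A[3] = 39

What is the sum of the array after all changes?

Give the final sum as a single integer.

Answer: 130

Derivation:
Initial sum: 94
Change 1: A[1] -17 -> -5, delta = 12, sum = 106
Change 2: A[6] 27 -> 9, delta = -18, sum = 88
Change 3: A[4] -20 -> 19, delta = 39, sum = 127
Change 4: A[3] 36 -> 39, delta = 3, sum = 130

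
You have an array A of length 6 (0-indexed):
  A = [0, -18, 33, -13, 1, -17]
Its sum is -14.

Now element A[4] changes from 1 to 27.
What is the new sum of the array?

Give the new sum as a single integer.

Answer: 12

Derivation:
Old value at index 4: 1
New value at index 4: 27
Delta = 27 - 1 = 26
New sum = old_sum + delta = -14 + (26) = 12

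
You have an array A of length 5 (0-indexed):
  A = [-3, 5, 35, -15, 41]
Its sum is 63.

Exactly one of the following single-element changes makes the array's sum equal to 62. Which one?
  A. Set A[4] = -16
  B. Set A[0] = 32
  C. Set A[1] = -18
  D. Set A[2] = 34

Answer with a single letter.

Option A: A[4] 41->-16, delta=-57, new_sum=63+(-57)=6
Option B: A[0] -3->32, delta=35, new_sum=63+(35)=98
Option C: A[1] 5->-18, delta=-23, new_sum=63+(-23)=40
Option D: A[2] 35->34, delta=-1, new_sum=63+(-1)=62 <-- matches target

Answer: D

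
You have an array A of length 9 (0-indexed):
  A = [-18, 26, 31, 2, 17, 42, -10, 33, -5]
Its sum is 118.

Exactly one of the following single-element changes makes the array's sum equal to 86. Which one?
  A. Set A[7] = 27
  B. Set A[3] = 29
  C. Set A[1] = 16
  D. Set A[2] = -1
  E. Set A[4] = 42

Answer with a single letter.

Option A: A[7] 33->27, delta=-6, new_sum=118+(-6)=112
Option B: A[3] 2->29, delta=27, new_sum=118+(27)=145
Option C: A[1] 26->16, delta=-10, new_sum=118+(-10)=108
Option D: A[2] 31->-1, delta=-32, new_sum=118+(-32)=86 <-- matches target
Option E: A[4] 17->42, delta=25, new_sum=118+(25)=143

Answer: D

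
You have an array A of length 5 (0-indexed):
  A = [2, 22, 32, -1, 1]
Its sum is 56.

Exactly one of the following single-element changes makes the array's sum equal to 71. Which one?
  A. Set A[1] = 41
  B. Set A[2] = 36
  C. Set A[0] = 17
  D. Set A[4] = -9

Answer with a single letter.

Option A: A[1] 22->41, delta=19, new_sum=56+(19)=75
Option B: A[2] 32->36, delta=4, new_sum=56+(4)=60
Option C: A[0] 2->17, delta=15, new_sum=56+(15)=71 <-- matches target
Option D: A[4] 1->-9, delta=-10, new_sum=56+(-10)=46

Answer: C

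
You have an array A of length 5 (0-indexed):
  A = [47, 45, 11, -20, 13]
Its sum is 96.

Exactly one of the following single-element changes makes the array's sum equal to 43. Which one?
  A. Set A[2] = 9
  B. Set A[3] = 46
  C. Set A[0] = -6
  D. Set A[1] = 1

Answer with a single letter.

Option A: A[2] 11->9, delta=-2, new_sum=96+(-2)=94
Option B: A[3] -20->46, delta=66, new_sum=96+(66)=162
Option C: A[0] 47->-6, delta=-53, new_sum=96+(-53)=43 <-- matches target
Option D: A[1] 45->1, delta=-44, new_sum=96+(-44)=52

Answer: C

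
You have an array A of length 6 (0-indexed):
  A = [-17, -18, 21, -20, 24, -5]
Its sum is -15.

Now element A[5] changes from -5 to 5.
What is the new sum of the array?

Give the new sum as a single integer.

Old value at index 5: -5
New value at index 5: 5
Delta = 5 - -5 = 10
New sum = old_sum + delta = -15 + (10) = -5

Answer: -5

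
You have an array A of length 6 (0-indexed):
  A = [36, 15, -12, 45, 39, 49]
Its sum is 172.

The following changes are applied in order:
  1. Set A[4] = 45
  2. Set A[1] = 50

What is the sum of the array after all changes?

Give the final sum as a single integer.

Answer: 213

Derivation:
Initial sum: 172
Change 1: A[4] 39 -> 45, delta = 6, sum = 178
Change 2: A[1] 15 -> 50, delta = 35, sum = 213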